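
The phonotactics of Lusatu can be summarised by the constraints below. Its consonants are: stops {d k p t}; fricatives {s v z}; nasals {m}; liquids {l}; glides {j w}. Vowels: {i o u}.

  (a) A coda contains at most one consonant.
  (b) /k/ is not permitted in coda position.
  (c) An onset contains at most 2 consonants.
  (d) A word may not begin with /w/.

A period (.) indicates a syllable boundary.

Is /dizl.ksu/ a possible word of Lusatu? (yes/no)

no

/dizl.ksu/ — violates constraint (a): syllable 1 coda /zl/ has 2 consonants (> 1) → not permitted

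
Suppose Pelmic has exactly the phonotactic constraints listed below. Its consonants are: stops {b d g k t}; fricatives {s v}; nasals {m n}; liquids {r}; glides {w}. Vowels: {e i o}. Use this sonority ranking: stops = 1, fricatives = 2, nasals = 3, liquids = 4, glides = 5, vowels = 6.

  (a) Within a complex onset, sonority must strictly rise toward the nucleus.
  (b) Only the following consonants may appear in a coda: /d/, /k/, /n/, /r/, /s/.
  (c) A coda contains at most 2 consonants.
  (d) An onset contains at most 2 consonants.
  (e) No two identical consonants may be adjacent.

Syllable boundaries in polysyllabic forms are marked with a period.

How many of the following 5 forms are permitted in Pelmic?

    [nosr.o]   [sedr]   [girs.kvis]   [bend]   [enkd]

4

[nosr.o] — σ1 onset /n/, coda /sr/ (2C) ok; σ2 onset /∅/, coda /∅/ ok → permitted
[sedr] — σ1 onset /s/, coda /dr/ (2C) ok → permitted
[girs.kvis] — σ1 onset /g/, coda /rs/ (2C) ok; σ2 onset /kv/ (1→2 rises), coda /s/ ok → permitted
[bend] — σ1 onset /b/, coda /nd/ (2C) ok → permitted
[enkd] — violates constraint (c): syllable 1 coda /nkd/ has 3 consonants (> 2) → not permitted
Permitted: [nosr.o], [sedr], [girs.kvis], [bend] → 4.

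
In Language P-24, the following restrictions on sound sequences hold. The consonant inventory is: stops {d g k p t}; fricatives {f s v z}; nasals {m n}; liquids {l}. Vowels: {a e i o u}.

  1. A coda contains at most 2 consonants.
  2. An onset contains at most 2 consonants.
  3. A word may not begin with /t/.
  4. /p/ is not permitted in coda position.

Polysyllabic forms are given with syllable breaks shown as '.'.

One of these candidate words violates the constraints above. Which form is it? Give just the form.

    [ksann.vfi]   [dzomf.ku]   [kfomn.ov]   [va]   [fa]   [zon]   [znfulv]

[ksann.vfi] — σ1 onset /ks/ (2C), coda /nn/ (2C) ok; σ2 onset /vf/ (2C), coda /∅/ ok → permitted
[dzomf.ku] — σ1 onset /dz/ (2C), coda /mf/ (2C) ok; σ2 onset /k/, coda /∅/ ok → permitted
[kfomn.ov] — σ1 onset /kf/ (2C), coda /mn/ (2C) ok; σ2 onset /∅/, coda /v/ ok → permitted
[va] — σ1 onset /v/, coda /∅/ ok → permitted
[fa] — σ1 onset /f/, coda /∅/ ok → permitted
[zon] — σ1 onset /z/, coda /n/ ok → permitted
[znfulv] — violates constraint 2: syllable 1 onset /znf/ has 3 consonants (> 2) → not permitted

[znfulv]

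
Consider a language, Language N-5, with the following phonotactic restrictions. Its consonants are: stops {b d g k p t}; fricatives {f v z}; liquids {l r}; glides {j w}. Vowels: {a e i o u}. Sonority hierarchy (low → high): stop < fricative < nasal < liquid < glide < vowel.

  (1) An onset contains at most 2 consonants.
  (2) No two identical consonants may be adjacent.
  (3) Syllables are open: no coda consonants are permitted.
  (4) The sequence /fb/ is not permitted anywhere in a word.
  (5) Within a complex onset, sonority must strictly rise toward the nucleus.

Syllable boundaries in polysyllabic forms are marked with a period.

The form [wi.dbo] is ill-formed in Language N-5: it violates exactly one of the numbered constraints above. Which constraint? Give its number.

5

[wi.dbo]: syllable 2 onset /db/: /d/ (stop, 1) → /b/ (stop, 1) does not rise.
This is a violation of constraint 5: "Within a complex onset, sonority must strictly rise toward the nucleus."
The remaining constraints (1, 2, 3, 4) are satisfied.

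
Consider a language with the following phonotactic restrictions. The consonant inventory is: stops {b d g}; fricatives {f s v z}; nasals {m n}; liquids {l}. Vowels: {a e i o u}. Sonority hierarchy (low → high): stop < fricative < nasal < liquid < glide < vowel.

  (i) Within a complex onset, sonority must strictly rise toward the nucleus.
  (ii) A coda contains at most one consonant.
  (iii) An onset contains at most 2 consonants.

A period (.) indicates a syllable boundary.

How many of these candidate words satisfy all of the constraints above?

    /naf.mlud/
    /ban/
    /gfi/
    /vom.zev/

/naf.mlud/ — σ1 onset /n/, coda /f/ ok; σ2 onset /ml/ (3→4 rises), coda /d/ ok → well-formed
/ban/ — σ1 onset /b/, coda /n/ ok → well-formed
/gfi/ — σ1 onset /gf/ (1→2 rises), coda /∅/ ok → well-formed
/vom.zev/ — σ1 onset /v/, coda /m/ ok; σ2 onset /z/, coda /v/ ok → well-formed
Well-formed: /naf.mlud/, /ban/, /gfi/, /vom.zev/ → 4.

4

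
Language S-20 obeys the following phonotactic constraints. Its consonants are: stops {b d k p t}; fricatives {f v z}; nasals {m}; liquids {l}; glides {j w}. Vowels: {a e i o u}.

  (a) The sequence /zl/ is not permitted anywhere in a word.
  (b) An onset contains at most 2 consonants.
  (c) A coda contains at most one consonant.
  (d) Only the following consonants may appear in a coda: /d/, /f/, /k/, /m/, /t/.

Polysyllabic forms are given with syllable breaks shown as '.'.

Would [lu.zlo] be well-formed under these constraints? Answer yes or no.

[lu.zlo] — violates constraint (a): contains banned sequence /zl/ → ill-formed

no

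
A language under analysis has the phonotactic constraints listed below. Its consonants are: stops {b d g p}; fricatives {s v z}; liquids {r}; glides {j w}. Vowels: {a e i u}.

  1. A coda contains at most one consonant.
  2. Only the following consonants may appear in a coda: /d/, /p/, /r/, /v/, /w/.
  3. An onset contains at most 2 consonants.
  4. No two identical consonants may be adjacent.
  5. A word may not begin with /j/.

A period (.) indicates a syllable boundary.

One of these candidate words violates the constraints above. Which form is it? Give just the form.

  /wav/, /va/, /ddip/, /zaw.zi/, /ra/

/wav/ — σ1 onset /w/, coda /v/ ok → phonotactically legal
/va/ — σ1 onset /v/, coda /∅/ ok → phonotactically legal
/ddip/ — violates constraint 4: adjacent identical consonants /dd/ → phonotactically illegal
/zaw.zi/ — σ1 onset /z/, coda /w/ ok; σ2 onset /z/, coda /∅/ ok → phonotactically legal
/ra/ — σ1 onset /r/, coda /∅/ ok → phonotactically legal

/ddip/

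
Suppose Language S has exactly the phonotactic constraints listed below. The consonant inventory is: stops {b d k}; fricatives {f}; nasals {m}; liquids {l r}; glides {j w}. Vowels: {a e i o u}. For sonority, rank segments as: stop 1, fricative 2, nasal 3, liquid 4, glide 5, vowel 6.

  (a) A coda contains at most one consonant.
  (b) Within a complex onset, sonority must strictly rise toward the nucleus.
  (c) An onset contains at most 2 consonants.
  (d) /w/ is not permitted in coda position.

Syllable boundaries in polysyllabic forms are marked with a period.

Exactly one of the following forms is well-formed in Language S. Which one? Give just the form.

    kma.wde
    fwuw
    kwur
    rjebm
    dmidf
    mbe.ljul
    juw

kma.wde — violates constraint (b): syllable 2 onset /wd/: /w/ (glide, 5) → /d/ (stop, 1) does not rise → ill-formed
fwuw — violates constraint (d): syllable 1 coda contains /w/ → ill-formed
kwur — σ1 onset /kw/ (1→5 rises), coda /r/ ok → well-formed
rjebm — violates constraint (a): syllable 1 coda /bm/ has 2 consonants (> 1) → ill-formed
dmidf — violates constraint (a): syllable 1 coda /df/ has 2 consonants (> 1) → ill-formed
mbe.ljul — violates constraint (b): syllable 1 onset /mb/: /m/ (nasal, 3) → /b/ (stop, 1) does not rise → ill-formed
juw — violates constraint (d): syllable 1 coda contains /w/ → ill-formed

kwur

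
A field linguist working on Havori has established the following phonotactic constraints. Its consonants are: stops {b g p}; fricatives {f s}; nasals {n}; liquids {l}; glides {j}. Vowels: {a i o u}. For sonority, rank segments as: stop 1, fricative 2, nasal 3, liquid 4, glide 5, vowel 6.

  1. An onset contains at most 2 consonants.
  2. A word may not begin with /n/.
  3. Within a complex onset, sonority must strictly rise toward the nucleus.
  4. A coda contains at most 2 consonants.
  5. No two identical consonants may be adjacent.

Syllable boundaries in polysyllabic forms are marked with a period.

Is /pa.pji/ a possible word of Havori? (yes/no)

/pa.pji/ — σ1 onset /p/, coda /∅/ ok; σ2 onset /pj/ (1→5 rises), coda /∅/ ok → well-formed

yes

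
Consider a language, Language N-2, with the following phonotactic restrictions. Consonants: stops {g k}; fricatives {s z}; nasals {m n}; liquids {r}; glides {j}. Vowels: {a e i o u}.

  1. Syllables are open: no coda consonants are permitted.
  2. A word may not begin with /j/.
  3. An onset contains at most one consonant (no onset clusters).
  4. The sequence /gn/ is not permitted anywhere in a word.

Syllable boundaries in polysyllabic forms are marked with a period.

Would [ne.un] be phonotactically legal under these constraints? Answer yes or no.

[ne.un] — violates constraint 1: syllable 2 coda /n/ has 1 consonant (> 0) → phonotactically illegal

no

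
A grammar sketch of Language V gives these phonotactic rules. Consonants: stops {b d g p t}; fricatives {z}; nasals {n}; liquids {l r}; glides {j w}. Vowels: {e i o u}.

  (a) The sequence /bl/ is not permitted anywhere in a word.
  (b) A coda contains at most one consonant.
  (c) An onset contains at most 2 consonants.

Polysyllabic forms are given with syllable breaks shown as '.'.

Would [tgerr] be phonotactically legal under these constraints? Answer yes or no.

no

[tgerr] — violates constraint (b): syllable 1 coda /rr/ has 2 consonants (> 1) → phonotactically illegal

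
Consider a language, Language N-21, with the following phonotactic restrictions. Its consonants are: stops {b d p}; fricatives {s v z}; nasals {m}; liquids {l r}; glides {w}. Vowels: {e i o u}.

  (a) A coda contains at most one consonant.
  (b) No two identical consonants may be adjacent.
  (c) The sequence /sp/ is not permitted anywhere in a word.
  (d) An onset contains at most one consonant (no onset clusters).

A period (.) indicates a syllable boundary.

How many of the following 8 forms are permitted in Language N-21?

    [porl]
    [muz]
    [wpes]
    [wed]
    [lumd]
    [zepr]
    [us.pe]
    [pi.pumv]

[porl] — violates constraint (a): syllable 1 coda /rl/ has 2 consonants (> 1) → not permitted
[muz] — σ1 onset /m/, coda /z/ ok → permitted
[wpes] — violates constraint (d): syllable 1 onset /wp/ has 2 consonants (> 1) → not permitted
[wed] — σ1 onset /w/, coda /d/ ok → permitted
[lumd] — violates constraint (a): syllable 1 coda /md/ has 2 consonants (> 1) → not permitted
[zepr] — violates constraint (a): syllable 1 coda /pr/ has 2 consonants (> 1) → not permitted
[us.pe] — violates constraint (c): contains banned sequence /sp/ → not permitted
[pi.pumv] — violates constraint (a): syllable 2 coda /mv/ has 2 consonants (> 1) → not permitted
Permitted: [muz], [wed] → 2.

2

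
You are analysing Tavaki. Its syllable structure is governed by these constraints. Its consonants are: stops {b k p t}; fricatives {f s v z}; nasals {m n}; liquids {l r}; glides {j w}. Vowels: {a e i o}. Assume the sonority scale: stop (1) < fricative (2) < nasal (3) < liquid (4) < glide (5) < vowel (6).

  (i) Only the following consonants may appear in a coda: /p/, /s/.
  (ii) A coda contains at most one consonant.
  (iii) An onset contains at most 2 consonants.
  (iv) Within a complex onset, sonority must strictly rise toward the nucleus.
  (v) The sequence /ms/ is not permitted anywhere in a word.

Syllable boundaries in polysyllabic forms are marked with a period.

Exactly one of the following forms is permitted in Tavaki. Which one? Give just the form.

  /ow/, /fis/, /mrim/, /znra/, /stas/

/fis/

/ow/ — violates constraint (i): syllable 1 coda contains /w/, which is not a licensed coda consonant → not permitted
/fis/ — σ1 onset /f/, coda /s/ ok → permitted
/mrim/ — violates constraint (i): syllable 1 coda contains /m/, which is not a licensed coda consonant → not permitted
/znra/ — violates constraint (iii): syllable 1 onset /znr/ has 3 consonants (> 2) → not permitted
/stas/ — violates constraint (iv): syllable 1 onset /st/: /s/ (fricative, 2) → /t/ (stop, 1) does not rise → not permitted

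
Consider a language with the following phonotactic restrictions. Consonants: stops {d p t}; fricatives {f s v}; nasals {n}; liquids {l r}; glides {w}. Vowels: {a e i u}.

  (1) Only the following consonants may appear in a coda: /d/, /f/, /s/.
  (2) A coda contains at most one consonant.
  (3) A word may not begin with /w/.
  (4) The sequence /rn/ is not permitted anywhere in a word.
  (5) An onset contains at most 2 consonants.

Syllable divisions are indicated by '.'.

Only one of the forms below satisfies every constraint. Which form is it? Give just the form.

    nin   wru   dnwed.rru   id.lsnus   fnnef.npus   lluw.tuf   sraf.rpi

sraf.rpi

nin — violates constraint 1: syllable 1 coda contains /n/, which is not a licensed coda consonant → illicit
wru — violates constraint 3: word begins with /w/ → illicit
dnwed.rru — violates constraint 5: syllable 1 onset /dnw/ has 3 consonants (> 2) → illicit
id.lsnus — violates constraint 5: syllable 2 onset /lsn/ has 3 consonants (> 2) → illicit
fnnef.npus — violates constraint 5: syllable 1 onset /fnn/ has 3 consonants (> 2) → illicit
lluw.tuf — violates constraint 1: syllable 1 coda contains /w/, which is not a licensed coda consonant → illicit
sraf.rpi — σ1 onset /sr/ (2C), coda /f/ ok; σ2 onset /rp/ (2C), coda /∅/ ok → licit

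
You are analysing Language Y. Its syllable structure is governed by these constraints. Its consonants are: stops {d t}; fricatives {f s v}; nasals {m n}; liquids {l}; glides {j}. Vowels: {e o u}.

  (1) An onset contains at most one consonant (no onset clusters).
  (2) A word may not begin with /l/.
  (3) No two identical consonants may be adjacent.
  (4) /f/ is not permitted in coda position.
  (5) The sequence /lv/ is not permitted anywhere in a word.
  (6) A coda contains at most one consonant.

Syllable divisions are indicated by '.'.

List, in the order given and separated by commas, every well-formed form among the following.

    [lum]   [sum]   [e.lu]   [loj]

[lum] — violates constraint 2: word begins with /l/ → ill-formed
[sum] — σ1 onset /s/, coda /m/ ok → well-formed
[e.lu] — σ1 onset /∅/, coda /∅/ ok; σ2 onset /l/, coda /∅/ ok → well-formed
[loj] — violates constraint 2: word begins with /l/ → ill-formed

[sum], [e.lu]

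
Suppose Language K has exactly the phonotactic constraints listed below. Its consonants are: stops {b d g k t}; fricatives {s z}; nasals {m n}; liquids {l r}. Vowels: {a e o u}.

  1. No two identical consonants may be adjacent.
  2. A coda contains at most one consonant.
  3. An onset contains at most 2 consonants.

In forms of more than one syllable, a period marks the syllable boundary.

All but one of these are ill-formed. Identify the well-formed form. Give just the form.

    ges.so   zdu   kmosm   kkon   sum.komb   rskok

zdu

ges.so — violates constraint 1: adjacent identical consonants /ss/ → ill-formed
zdu — σ1 onset /zd/ (2C), coda /∅/ ok → well-formed
kmosm — violates constraint 2: syllable 1 coda /sm/ has 2 consonants (> 1) → ill-formed
kkon — violates constraint 1: adjacent identical consonants /kk/ → ill-formed
sum.komb — violates constraint 2: syllable 2 coda /mb/ has 2 consonants (> 1) → ill-formed
rskok — violates constraint 3: syllable 1 onset /rsk/ has 3 consonants (> 2) → ill-formed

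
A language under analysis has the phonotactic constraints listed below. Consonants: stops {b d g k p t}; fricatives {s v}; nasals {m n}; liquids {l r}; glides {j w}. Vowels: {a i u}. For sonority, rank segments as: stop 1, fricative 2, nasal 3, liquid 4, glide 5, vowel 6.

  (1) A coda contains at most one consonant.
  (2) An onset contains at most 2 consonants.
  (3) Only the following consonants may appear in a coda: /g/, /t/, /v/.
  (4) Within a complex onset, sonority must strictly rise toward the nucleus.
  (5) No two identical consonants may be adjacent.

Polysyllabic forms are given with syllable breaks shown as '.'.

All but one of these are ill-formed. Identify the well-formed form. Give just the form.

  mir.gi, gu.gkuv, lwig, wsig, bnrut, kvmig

mir.gi — violates constraint 3: syllable 1 coda contains /r/, which is not a licensed coda consonant → ill-formed
gu.gkuv — violates constraint 4: syllable 2 onset /gk/: /g/ (stop, 1) → /k/ (stop, 1) does not rise → ill-formed
lwig — σ1 onset /lw/ (4→5 rises), coda /g/ ok → well-formed
wsig — violates constraint 4: syllable 1 onset /ws/: /w/ (glide, 5) → /s/ (fricative, 2) does not rise → ill-formed
bnrut — violates constraint 2: syllable 1 onset /bnr/ has 3 consonants (> 2) → ill-formed
kvmig — violates constraint 2: syllable 1 onset /kvm/ has 3 consonants (> 2) → ill-formed

lwig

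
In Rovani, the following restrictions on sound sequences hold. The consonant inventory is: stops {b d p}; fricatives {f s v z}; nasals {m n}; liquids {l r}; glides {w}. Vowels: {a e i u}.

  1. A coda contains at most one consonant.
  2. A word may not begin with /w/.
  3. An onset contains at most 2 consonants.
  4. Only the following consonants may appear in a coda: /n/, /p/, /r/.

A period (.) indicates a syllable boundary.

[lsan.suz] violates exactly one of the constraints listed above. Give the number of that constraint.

[lsan.suz]: syllable 2 coda contains /z/, which is not a licensed coda consonant.
This is a violation of constraint 4: "Only the following consonants may appear in a coda: /n/, /p/, /r/."
The remaining constraints (1, 2, 3) are satisfied.

4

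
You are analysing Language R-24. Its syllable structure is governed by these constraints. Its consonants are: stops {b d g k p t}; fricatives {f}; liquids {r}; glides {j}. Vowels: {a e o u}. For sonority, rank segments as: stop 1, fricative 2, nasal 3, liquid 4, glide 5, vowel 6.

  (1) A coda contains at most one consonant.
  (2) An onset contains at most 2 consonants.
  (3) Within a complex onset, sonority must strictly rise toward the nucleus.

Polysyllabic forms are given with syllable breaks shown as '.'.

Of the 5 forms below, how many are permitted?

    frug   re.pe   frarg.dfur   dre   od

frug — σ1 onset /fr/ (2→4 rises), coda /g/ ok → permitted
re.pe — σ1 onset /r/, coda /∅/ ok; σ2 onset /p/, coda /∅/ ok → permitted
frarg.dfur — violates constraint 1: syllable 1 coda /rg/ has 2 consonants (> 1) → not permitted
dre — σ1 onset /dr/ (1→4 rises), coda /∅/ ok → permitted
od — σ1 onset /∅/, coda /d/ ok → permitted
Permitted: frug, re.pe, dre, od → 4.

4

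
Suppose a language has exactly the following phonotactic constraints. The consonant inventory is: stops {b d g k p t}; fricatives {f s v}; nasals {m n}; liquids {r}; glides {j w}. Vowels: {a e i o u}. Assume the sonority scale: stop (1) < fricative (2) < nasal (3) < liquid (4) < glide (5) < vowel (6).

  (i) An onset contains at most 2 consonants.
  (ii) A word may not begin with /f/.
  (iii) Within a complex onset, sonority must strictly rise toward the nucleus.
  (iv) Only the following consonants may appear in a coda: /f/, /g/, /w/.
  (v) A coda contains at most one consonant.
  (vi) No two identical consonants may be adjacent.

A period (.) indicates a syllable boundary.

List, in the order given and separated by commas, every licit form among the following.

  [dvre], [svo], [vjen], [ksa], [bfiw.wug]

[dvre] — violates constraint (i): syllable 1 onset /dvr/ has 3 consonants (> 2) → illicit
[svo] — violates constraint (iii): syllable 1 onset /sv/: /s/ (fricative, 2) → /v/ (fricative, 2) does not rise → illicit
[vjen] — violates constraint (iv): syllable 1 coda contains /n/, which is not a licensed coda consonant → illicit
[ksa] — σ1 onset /ks/ (1→2 rises), coda /∅/ ok → licit
[bfiw.wug] — violates constraint (vi): adjacent identical consonants /ww/ → illicit

[ksa]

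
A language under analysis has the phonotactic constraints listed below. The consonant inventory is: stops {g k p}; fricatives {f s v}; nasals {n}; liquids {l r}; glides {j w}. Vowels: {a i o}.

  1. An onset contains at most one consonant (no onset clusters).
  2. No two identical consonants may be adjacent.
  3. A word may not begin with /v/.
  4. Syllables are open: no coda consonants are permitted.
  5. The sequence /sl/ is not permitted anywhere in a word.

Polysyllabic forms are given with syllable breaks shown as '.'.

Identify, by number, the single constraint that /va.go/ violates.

/va.go/: word begins with /v/.
This is a violation of constraint 3: "A word may not begin with /v/."
The remaining constraints (1, 2, 4, 5) are satisfied.

3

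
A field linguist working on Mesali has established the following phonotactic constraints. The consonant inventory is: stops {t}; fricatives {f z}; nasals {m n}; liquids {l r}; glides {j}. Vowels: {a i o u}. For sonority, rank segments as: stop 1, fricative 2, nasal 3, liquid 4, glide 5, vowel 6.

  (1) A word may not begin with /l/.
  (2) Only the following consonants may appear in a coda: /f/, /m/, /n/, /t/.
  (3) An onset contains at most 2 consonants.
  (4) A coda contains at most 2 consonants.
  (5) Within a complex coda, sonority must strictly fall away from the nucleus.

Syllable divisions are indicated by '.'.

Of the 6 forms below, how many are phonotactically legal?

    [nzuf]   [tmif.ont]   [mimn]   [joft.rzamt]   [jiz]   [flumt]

[nzuf] — σ1 onset /nz/ (2C), coda /f/ ok → phonotactically legal
[tmif.ont] — σ1 onset /tm/ (2C), coda /f/ ok; σ2 onset /∅/, coda /nt/ (3→1 falls) ok → phonotactically legal
[mimn] — violates constraint 5: syllable 1 coda /mn/: /m/ (nasal, 3) → /n/ (nasal, 3) does not fall → phonotactically illegal
[joft.rzamt] — σ1 onset /j/, coda /ft/ (2→1 falls) ok; σ2 onset /rz/ (2C), coda /mt/ (3→1 falls) ok → phonotactically legal
[jiz] — violates constraint 2: syllable 1 coda contains /z/, which is not a licensed coda consonant → phonotactically illegal
[flumt] — σ1 onset /fl/ (2C), coda /mt/ (3→1 falls) ok → phonotactically legal
Phonotactically legal: [nzuf], [tmif.ont], [joft.rzamt], [flumt] → 4.

4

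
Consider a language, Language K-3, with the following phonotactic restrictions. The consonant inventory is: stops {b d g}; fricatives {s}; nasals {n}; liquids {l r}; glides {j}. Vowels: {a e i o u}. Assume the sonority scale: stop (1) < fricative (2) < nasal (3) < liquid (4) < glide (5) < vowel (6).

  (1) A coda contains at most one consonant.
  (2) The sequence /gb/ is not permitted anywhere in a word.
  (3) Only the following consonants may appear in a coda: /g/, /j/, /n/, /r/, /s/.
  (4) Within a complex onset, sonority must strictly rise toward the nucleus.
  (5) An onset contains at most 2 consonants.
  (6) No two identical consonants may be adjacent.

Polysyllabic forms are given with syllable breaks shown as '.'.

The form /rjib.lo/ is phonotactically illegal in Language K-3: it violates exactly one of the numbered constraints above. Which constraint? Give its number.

/rjib.lo/: syllable 1 coda contains /b/, which is not a licensed coda consonant.
This is a violation of constraint 3: "Only the following consonants may appear in a coda: /g/, /j/, /n/, /r/, /s/."
The remaining constraints (1, 2, 4, 5, 6) are satisfied.

3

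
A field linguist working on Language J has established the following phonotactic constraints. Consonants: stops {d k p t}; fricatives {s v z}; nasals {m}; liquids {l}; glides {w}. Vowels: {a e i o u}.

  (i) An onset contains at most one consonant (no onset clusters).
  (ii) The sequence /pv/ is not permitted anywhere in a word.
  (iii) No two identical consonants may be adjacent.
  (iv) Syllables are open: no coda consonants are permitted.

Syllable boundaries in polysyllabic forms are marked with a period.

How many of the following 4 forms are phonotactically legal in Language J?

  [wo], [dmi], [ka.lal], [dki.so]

1

[wo] — σ1 onset /w/, coda /∅/ ok → phonotactically legal
[dmi] — violates constraint (i): syllable 1 onset /dm/ has 2 consonants (> 1) → phonotactically illegal
[ka.lal] — violates constraint (iv): syllable 2 coda /l/ has 1 consonant (> 0) → phonotactically illegal
[dki.so] — violates constraint (i): syllable 1 onset /dk/ has 2 consonants (> 1) → phonotactically illegal
Phonotactically legal: [wo] → 1.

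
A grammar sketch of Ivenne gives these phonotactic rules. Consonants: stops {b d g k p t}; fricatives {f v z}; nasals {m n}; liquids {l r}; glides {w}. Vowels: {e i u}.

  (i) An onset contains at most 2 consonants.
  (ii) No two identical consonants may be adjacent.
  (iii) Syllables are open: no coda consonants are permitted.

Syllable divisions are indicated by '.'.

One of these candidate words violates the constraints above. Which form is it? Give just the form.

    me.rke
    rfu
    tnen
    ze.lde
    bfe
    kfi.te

me.rke — σ1 onset /m/, coda /∅/ ok; σ2 onset /rk/ (2C), coda /∅/ ok → phonotactically legal
rfu — σ1 onset /rf/ (2C), coda /∅/ ok → phonotactically legal
tnen — violates constraint (iii): syllable 1 coda /n/ has 1 consonant (> 0) → phonotactically illegal
ze.lde — σ1 onset /z/, coda /∅/ ok; σ2 onset /ld/ (2C), coda /∅/ ok → phonotactically legal
bfe — σ1 onset /bf/ (2C), coda /∅/ ok → phonotactically legal
kfi.te — σ1 onset /kf/ (2C), coda /∅/ ok; σ2 onset /t/, coda /∅/ ok → phonotactically legal

tnen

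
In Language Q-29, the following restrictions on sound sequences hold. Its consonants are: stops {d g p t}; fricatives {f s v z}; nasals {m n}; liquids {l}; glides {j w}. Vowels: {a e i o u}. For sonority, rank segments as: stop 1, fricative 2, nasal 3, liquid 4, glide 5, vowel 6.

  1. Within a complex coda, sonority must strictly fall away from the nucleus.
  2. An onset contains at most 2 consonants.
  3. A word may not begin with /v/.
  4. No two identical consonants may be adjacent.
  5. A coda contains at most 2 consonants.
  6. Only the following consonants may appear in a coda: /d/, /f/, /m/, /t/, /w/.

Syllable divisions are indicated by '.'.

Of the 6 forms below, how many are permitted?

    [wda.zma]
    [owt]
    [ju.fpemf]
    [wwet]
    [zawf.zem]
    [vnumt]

[wda.zma] — σ1 onset /wd/ (2C), coda /∅/ ok; σ2 onset /zm/ (2C), coda /∅/ ok → permitted
[owt] — σ1 onset /∅/, coda /wt/ (5→1 falls) ok → permitted
[ju.fpemf] — σ1 onset /j/, coda /∅/ ok; σ2 onset /fp/ (2C), coda /mf/ (3→2 falls) ok → permitted
[wwet] — violates constraint 4: adjacent identical consonants /ww/ → not permitted
[zawf.zem] — σ1 onset /z/, coda /wf/ (5→2 falls) ok; σ2 onset /z/, coda /m/ ok → permitted
[vnumt] — violates constraint 3: word begins with /v/ → not permitted
Permitted: [wda.zma], [owt], [ju.fpemf], [zawf.zem] → 4.

4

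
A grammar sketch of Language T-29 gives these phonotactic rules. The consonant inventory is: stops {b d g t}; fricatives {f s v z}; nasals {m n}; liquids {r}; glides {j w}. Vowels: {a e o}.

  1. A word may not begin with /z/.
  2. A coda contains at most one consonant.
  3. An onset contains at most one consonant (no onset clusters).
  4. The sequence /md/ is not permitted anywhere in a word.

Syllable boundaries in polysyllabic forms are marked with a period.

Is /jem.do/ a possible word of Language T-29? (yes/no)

no

/jem.do/ — violates constraint 4: contains banned sequence /md/ → not permitted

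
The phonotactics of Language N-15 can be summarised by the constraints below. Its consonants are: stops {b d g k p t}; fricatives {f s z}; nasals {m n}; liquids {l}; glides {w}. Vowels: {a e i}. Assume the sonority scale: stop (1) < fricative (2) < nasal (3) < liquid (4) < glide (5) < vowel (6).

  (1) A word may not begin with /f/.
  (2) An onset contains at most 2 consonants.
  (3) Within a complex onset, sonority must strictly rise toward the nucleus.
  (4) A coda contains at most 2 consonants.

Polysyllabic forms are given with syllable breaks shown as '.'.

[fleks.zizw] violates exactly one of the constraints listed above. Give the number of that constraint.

1

[fleks.zizw]: word begins with /f/.
This is a violation of constraint 1: "A word may not begin with /f/."
The remaining constraints (2, 3, 4) are satisfied.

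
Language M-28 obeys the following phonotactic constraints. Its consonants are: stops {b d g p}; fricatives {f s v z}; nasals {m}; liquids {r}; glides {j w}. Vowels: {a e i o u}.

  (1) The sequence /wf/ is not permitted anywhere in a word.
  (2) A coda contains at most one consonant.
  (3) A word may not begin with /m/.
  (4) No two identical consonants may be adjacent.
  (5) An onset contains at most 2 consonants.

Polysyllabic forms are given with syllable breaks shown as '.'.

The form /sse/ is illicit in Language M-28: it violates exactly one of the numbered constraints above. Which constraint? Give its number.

/sse/: adjacent identical consonants /ss/.
This is a violation of constraint 4: "No two identical consonants may be adjacent."
The remaining constraints (1, 2, 3, 5) are satisfied.

4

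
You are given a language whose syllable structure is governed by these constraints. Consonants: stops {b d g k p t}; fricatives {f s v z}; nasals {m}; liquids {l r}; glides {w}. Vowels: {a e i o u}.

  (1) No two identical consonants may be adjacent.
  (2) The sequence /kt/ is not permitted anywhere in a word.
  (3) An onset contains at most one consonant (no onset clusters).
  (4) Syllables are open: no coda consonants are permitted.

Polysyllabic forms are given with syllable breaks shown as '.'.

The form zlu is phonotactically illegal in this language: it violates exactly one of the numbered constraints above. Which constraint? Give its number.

zlu: syllable 1 onset /zl/ has 2 consonants (> 1).
This is a violation of constraint 3: "An onset contains at most one consonant (no onset clusters)."
The remaining constraints (1, 2, 4) are satisfied.

3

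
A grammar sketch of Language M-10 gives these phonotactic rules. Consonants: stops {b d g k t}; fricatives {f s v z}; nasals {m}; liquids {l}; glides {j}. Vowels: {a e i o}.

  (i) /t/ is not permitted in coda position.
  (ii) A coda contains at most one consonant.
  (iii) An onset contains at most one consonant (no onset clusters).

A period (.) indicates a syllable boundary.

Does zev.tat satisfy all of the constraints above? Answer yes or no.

no

zev.tat — violates constraint (i): syllable 2 coda contains /t/ → illicit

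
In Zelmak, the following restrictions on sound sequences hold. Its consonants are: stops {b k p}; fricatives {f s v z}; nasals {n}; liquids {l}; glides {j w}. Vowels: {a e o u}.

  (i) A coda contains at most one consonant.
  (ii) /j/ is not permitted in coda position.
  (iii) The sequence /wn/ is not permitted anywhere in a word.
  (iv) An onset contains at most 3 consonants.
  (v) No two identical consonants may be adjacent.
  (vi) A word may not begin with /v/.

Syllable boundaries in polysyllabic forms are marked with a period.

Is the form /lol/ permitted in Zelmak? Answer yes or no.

/lol/ — σ1 onset /l/, coda /l/ ok → permitted

yes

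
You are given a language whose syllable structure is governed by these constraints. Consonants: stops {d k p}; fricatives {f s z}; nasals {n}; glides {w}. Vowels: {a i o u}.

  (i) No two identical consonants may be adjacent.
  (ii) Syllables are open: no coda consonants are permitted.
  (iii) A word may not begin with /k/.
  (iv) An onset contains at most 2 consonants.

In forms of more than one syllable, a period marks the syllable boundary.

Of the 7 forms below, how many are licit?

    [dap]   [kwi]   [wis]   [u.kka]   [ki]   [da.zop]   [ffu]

0

[dap] — violates constraint (ii): syllable 1 coda /p/ has 1 consonant (> 0) → illicit
[kwi] — violates constraint (iii): word begins with /k/ → illicit
[wis] — violates constraint (ii): syllable 1 coda /s/ has 1 consonant (> 0) → illicit
[u.kka] — violates constraint (i): adjacent identical consonants /kk/ → illicit
[ki] — violates constraint (iii): word begins with /k/ → illicit
[da.zop] — violates constraint (ii): syllable 2 coda /p/ has 1 consonant (> 0) → illicit
[ffu] — violates constraint (i): adjacent identical consonants /ff/ → illicit
No form is licit → 0.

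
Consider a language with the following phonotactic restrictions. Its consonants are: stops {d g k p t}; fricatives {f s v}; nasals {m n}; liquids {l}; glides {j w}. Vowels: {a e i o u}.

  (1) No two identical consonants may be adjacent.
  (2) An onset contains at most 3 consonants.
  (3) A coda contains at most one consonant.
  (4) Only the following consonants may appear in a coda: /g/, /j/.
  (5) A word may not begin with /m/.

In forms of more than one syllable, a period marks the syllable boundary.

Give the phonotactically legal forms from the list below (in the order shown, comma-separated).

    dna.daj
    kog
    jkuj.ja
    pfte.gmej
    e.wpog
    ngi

dna.daj — σ1 onset /dn/ (2C), coda /∅/ ok; σ2 onset /d/, coda /j/ ok → phonotactically legal
kog — σ1 onset /k/, coda /g/ ok → phonotactically legal
jkuj.ja — violates constraint 1: adjacent identical consonants /jj/ → phonotactically illegal
pfte.gmej — σ1 onset /pft/ (3C), coda /∅/ ok; σ2 onset /gm/ (2C), coda /j/ ok → phonotactically legal
e.wpog — σ1 onset /∅/, coda /∅/ ok; σ2 onset /wp/ (2C), coda /g/ ok → phonotactically legal
ngi — σ1 onset /ng/ (2C), coda /∅/ ok → phonotactically legal

dna.daj, kog, pfte.gmej, e.wpog, ngi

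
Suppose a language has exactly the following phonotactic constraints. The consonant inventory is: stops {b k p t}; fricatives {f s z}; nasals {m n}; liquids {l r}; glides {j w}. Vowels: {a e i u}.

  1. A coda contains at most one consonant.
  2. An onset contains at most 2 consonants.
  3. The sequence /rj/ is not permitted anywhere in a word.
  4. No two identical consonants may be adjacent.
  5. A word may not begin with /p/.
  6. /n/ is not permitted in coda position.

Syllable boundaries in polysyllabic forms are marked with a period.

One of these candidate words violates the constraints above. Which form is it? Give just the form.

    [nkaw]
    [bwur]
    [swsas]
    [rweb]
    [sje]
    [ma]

[nkaw] — σ1 onset /nk/ (2C), coda /w/ ok → phonotactically legal
[bwur] — σ1 onset /bw/ (2C), coda /r/ ok → phonotactically legal
[swsas] — violates constraint 2: syllable 1 onset /sws/ has 3 consonants (> 2) → phonotactically illegal
[rweb] — σ1 onset /rw/ (2C), coda /b/ ok → phonotactically legal
[sje] — σ1 onset /sj/ (2C), coda /∅/ ok → phonotactically legal
[ma] — σ1 onset /m/, coda /∅/ ok → phonotactically legal

[swsas]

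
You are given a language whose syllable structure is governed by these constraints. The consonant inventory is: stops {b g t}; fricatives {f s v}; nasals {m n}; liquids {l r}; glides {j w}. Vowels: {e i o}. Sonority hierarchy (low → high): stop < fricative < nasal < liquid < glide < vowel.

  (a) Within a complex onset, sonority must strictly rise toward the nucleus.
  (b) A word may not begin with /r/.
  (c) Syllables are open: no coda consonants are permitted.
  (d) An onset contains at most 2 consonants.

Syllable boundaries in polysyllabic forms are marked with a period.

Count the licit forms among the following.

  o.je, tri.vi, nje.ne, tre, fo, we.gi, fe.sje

7

o.je — σ1 onset /∅/, coda /∅/ ok; σ2 onset /j/, coda /∅/ ok → licit
tri.vi — σ1 onset /tr/ (1→4 rises), coda /∅/ ok; σ2 onset /v/, coda /∅/ ok → licit
nje.ne — σ1 onset /nj/ (3→5 rises), coda /∅/ ok; σ2 onset /n/, coda /∅/ ok → licit
tre — σ1 onset /tr/ (1→4 rises), coda /∅/ ok → licit
fo — σ1 onset /f/, coda /∅/ ok → licit
we.gi — σ1 onset /w/, coda /∅/ ok; σ2 onset /g/, coda /∅/ ok → licit
fe.sje — σ1 onset /f/, coda /∅/ ok; σ2 onset /sj/ (2→5 rises), coda /∅/ ok → licit
Licit: o.je, tri.vi, nje.ne, tre, fo, we.gi, fe.sje → 7.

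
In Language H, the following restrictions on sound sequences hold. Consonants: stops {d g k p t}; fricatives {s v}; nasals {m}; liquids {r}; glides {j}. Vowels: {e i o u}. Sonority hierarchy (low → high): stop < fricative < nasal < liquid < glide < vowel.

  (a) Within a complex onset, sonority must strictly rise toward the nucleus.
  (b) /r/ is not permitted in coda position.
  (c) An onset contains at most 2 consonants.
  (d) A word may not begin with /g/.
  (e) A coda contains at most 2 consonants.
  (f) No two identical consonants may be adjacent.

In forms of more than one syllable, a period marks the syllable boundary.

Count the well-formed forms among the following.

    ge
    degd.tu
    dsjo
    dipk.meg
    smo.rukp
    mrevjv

ge — violates constraint (d): word begins with /g/ → ill-formed
degd.tu — σ1 onset /d/, coda /gd/ (2C) ok; σ2 onset /t/, coda /∅/ ok → well-formed
dsjo — violates constraint (c): syllable 1 onset /dsj/ has 3 consonants (> 2) → ill-formed
dipk.meg — σ1 onset /d/, coda /pk/ (2C) ok; σ2 onset /m/, coda /g/ ok → well-formed
smo.rukp — σ1 onset /sm/ (2→3 rises), coda /∅/ ok; σ2 onset /r/, coda /kp/ (2C) ok → well-formed
mrevjv — violates constraint (e): syllable 1 coda /vjv/ has 3 consonants (> 2) → ill-formed
Well-formed: degd.tu, dipk.meg, smo.rukp → 3.

3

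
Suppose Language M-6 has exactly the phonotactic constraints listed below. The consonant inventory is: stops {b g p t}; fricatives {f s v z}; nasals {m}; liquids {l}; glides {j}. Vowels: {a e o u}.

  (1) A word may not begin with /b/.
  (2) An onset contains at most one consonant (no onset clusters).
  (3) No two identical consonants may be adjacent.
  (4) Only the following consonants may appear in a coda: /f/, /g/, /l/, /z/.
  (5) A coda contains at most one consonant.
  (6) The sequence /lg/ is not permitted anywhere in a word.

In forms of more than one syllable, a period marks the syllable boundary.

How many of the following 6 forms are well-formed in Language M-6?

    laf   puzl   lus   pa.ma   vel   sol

4

laf — σ1 onset /l/, coda /f/ ok → well-formed
puzl — violates constraint 5: syllable 1 coda /zl/ has 2 consonants (> 1) → ill-formed
lus — violates constraint 4: syllable 1 coda contains /s/, which is not a licensed coda consonant → ill-formed
pa.ma — σ1 onset /p/, coda /∅/ ok; σ2 onset /m/, coda /∅/ ok → well-formed
vel — σ1 onset /v/, coda /l/ ok → well-formed
sol — σ1 onset /s/, coda /l/ ok → well-formed
Well-formed: laf, pa.ma, vel, sol → 4.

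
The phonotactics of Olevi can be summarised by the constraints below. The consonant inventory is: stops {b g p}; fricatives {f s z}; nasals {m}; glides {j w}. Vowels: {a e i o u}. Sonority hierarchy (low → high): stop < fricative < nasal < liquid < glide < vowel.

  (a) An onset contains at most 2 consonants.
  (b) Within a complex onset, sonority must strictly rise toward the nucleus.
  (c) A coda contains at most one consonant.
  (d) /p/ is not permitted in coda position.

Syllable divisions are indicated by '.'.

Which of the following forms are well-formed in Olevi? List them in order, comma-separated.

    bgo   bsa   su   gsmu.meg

bsa, su

bgo — violates constraint (b): syllable 1 onset /bg/: /b/ (stop, 1) → /g/ (stop, 1) does not rise → ill-formed
bsa — σ1 onset /bs/ (1→2 rises), coda /∅/ ok → well-formed
su — σ1 onset /s/, coda /∅/ ok → well-formed
gsmu.meg — violates constraint (a): syllable 1 onset /gsm/ has 3 consonants (> 2) → ill-formed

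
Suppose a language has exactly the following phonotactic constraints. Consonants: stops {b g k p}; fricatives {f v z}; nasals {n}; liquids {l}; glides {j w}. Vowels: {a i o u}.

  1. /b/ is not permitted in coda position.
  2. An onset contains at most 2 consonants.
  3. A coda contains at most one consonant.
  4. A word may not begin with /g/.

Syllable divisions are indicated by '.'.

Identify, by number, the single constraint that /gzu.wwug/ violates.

4

/gzu.wwug/: word begins with /g/.
This is a violation of constraint 4: "A word may not begin with /g/."
The remaining constraints (1, 2, 3) are satisfied.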